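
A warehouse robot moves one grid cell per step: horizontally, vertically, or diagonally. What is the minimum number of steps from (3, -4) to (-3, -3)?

max(|x_i - y_i|) = max(|3 - (-3)|, |-4 - (-3)|) = max(6, 1) = 6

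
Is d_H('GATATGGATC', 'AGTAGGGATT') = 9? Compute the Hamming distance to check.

Differing positions: 1, 2, 5, 10. Hamming distance = 4, so the claim that d_H = 9 is false.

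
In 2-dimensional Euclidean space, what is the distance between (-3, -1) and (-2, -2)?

√(Σ(x_i - y_i)²) = √((-3 - (-2))² + (-1 - (-2))²)
= √((-1)² + 1²) = √(1 + 1) = √2 ≈ 1.4142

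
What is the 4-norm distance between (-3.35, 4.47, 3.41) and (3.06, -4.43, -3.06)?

(Σ|x_i - y_i|^4)^(1/4) = (|-3.35 - 3.06|^4 + |4.47 - (-4.43)|^4 + |3.41 - (-3.06)|^4)^(1/4)
= (6.41^4 + 8.9^4 + 6.47^4)^(1/4) ≈ (1688.232 + 6274.2241 + 1752.3349)^(1/4) = (9714.791)^(1/4) ≈ 9.9279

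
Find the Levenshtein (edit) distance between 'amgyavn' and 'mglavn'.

Let D[i][j] be the edit distance between the first i characters of 'amgyavn' and the first j characters of 'mglavn', with D[i][0] = i, D[0][j] = j, and D[i][j] = D[i-1][j-1] if the characters match, else 1 + min(D[i-1][j], D[i][j-1], D[i-1][j-1]). Filling the table (rows: prefixes of 'amgyavn', columns: prefixes of 'mglavn'):
     ε  m  g  l  a  v  n
  ε  0  1  2  3  4  5  6
  a  1  1  2  3  3  4  5
  m  2  1  2  3  4  4  5
  g  3  2  1  2  3  4  5
  y  4  3  2  2  3  4  5
  a  5  4  3  3  2  3  4
  v  6  5  4  4  3  2  3
  n  7  6  5  5  4  3  2
The bottom-right entry gives D[7][6] = 2, so no sequence of fewer than 2 edits works. Backtracking through the table gives one optimal edit sequence (2 edits):
  amgyavn → mgyavn (del a @1)
  mgyavn → mglavn (sub y→l @3)
Edit distance = 2.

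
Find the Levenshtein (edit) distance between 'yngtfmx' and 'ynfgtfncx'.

Let D[i][j] be the edit distance between the first i characters of 'yngtfmx' and the first j characters of 'ynfgtfncx', with D[i][0] = i, D[0][j] = j, and D[i][j] = D[i-1][j-1] if the characters match, else 1 + min(D[i-1][j], D[i][j-1], D[i-1][j-1]). Filling the table (rows: prefixes of 'yngtfmx', columns: prefixes of 'ynfgtfncx'):
     ε  y  n  f  g  t  f  n  c  x
  ε  0  1  2  3  4  5  6  7  8  9
  y  1  0  1  2  3  4  5  6  7  8
  n  2  1  0  1  2  3  4  5  6  7
  g  3  2  1  1  1  2  3  4  5  6
  t  4  3  2  2  2  1  2  3  4  5
  f  5  4  3  2  3  2  1  2  3  4
  m  6  5  4  3  3  3  2  2  3  4
  x  7  6  5  4  4  4  3  3  3  3
The bottom-right entry gives D[7][9] = 3, so no sequence of fewer than 3 edits works. Backtracking through the table gives one optimal edit sequence (3 edits):
  yngtfmx → ynfgtfmx (ins f @3)
  ynfgtfmx → ynfgtfnmx (ins n @7)
  ynfgtfnmx → ynfgtfncx (sub m→c @8)
Edit distance = 3.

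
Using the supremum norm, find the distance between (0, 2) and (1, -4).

max(|x_i - y_i|) = max(|0 - 1|, |2 - (-4)|) = max(1, 6) = 6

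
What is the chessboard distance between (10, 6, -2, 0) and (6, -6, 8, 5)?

max(|x_i - y_i|) = max(|10 - 6|, |6 - (-6)|, |-2 - 8|, |0 - 5|) = max(4, 12, 10, 5) = 12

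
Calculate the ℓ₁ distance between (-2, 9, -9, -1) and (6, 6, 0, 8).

Σ|x_i - y_i| = |-2 - 6| + |9 - 6| + |-9 - 0| + |-1 - 8| = 8 + 3 + 9 + 9 = 29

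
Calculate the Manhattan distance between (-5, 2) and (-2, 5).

Σ|x_i - y_i| = |-5 - (-2)| + |2 - 5| = 3 + 3 = 6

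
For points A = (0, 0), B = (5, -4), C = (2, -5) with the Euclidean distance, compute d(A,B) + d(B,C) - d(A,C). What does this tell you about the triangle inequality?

d(A,B) = √(5² + 4²) = √41 ≈ 6.4031, d(B,C) = √(3² + 1²) = √10 ≈ 3.1623, d(A,C) = √(2² + 5²) = √29 ≈ 5.3852.
d(A,B) + d(B,C) - d(A,C) = 6.4031 + 3.1623 - 5.3852 = 9.5654 - 5.3852 = 4.1802 (to 4 decimal places). This is ≥ 0, so the triangle inequality holds for these points.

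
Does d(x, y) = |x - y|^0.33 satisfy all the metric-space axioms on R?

Yes. With 0 < p = 0.33 ≤ 1, d(x,y) = |x-y|^0.33 is a metric on R. Non-negativity and symmetry are immediate; |x-y|^0.33 = 0 ⟺ |x-y| = 0 ⟺ x = y. For the triangle inequality, the function t ↦ t^0.33 is subadditive on [0,∞) when p ≤ 1, so |x-z|^0.33 ≤ (|x-y| + |y-z|)^0.33 ≤ |x-y|^0.33 + |y-z|^0.33.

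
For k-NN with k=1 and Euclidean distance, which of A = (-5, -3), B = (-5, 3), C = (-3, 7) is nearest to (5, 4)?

Distances: d(A) ≈ 12.2066, d(B) ≈ 10.0499, d(C) ≈ 8.544. Nearest: C = (-3, 7) with distance 8.544.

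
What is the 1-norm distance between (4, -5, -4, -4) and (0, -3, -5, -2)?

Σ|x_i - y_i| = |4 - 0| + |-5 - (-3)| + |-4 - (-5)| + |-4 - (-2)| = 4 + 2 + 1 + 2 = 9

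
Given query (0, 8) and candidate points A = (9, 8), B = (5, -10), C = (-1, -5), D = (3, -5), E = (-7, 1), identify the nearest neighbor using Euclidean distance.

Distances: d(A) = 9, d(B) ≈ 18.6815, d(C) ≈ 13.0384, d(D) ≈ 13.3417, d(E) ≈ 9.8995. Nearest: A = (9, 8) with distance 9.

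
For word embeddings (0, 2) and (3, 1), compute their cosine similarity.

With u = (0, 2), v = (3, 1):
u·v = 0·3 + 2·1 = 0 + 2 = 2.
|u| = √(0² + 2²) = √4, |v| = √(3² + 1²) = √10, so |u||v| = √(4·10) = √40.
cos θ = (u·v)/(|u||v|) = 2/√40 ≈ 0.3162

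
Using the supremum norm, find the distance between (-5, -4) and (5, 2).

max(|x_i - y_i|) = max(|-5 - 5|, |-4 - 2|) = max(10, 6) = 10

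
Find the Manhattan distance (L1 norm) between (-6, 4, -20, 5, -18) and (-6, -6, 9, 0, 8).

Σ|x_i - y_i| = |-6 - (-6)| + |4 - (-6)| + |-20 - 9| + |5 - 0| + |-18 - 8| = 0 + 10 + 29 + 5 + 26 = 70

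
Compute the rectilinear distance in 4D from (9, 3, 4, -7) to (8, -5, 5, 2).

Σ|x_i - y_i| = |9 - 8| + |3 - (-5)| + |4 - 5| + |-7 - 2| = 1 + 8 + 1 + 9 = 19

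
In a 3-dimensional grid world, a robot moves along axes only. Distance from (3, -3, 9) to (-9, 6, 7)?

Σ|x_i - y_i| = |3 - (-9)| + |-3 - 6| + |9 - 7| = 12 + 9 + 2 = 23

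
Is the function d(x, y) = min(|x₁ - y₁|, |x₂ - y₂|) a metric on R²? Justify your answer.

No. d fails identity of indiscernibles: take x = (3, 0) and y = (3, 4). Then d(x,y) = min(|3 - 3|, |0 - 4|) = min(0, 4) = 0, yet x ≠ y.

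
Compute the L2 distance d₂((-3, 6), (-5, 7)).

√(Σ(x_i - y_i)²) = √((-3 - (-5))² + (6 - 7)²)
= √(2² + (-1)²) = √(4 + 1) = √5 ≈ 2.2361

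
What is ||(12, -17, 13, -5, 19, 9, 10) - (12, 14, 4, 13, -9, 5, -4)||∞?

max(|x_i - y_i|) = max(|12 - 12|, |-17 - 14|, |13 - 4|, |-5 - 13|, |19 - (-9)|, |9 - 5|, |10 - (-4)|) = max(0, 31, 9, 18, 28, 4, 14) = 31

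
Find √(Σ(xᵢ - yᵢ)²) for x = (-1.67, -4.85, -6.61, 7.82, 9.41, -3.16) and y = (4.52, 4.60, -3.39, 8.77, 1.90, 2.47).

√(Σ(x_i - y_i)²) = √((-1.67 - 4.52)² + (-4.85 - 4.6)² + (-6.61 - (-3.39))² + (7.82 - 8.77)² + (9.41 - 1.9)² + (-3.16 - 2.47)²)
= √((-6.19)² + (-9.45)² + (-3.22)² + (-0.95)² + 7.51² + (-5.63)²) = √(38.3161 + 89.3025 + 10.3684 + 0.9025 + 56.4001 + 31.6969) = √226.9865 ≈ 15.0661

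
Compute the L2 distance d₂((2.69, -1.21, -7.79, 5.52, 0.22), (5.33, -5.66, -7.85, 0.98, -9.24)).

√(Σ(x_i - y_i)²) = √((2.69 - 5.33)² + (-1.21 - (-5.66))² + (-7.79 - (-7.85))² + (5.52 - 0.98)² + (0.22 - (-9.24))²)
= √((-2.64)² + 4.45² + 0.06² + 4.54² + 9.46²) = √(6.9696 + 19.8025 + 0.0036 + 20.6116 + 89.4916) = √136.8789 ≈ 11.6995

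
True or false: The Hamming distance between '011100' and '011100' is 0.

Differing positions: none. Hamming distance = 0, so the claim is true.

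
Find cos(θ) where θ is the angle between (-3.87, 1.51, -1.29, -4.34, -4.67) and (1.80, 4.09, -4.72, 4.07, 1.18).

With u = (-3.87, 1.51, -1.29, -4.34, -4.67), v = (1.80, 4.09, -4.72, 4.07, 1.18):
u·v = (-3.87)·1.8 + 1.51·4.09 + (-1.29)·(-4.72) + (-4.34)·4.07 + (-4.67)·1.18 = (-6.966) + 6.1759 + 6.0888 + (-17.6638) + (-5.5106) = -17.8757.
|u| = √((-3.87)² + 1.51² + (-1.29)² + (-4.34)² + (-4.67)²) = √(14.9769 + 2.2801 + 1.6641 + 18.8356 + 21.8089) = √59.5656, |v| = √(1.8² + 4.09² + (-4.72)² + 4.07² + 1.18²) = √(3.24 + 16.7281 + 22.2784 + 16.5649 + 1.3924) = √60.2038.
cos θ = (u·v)/(|u||v|) = -17.8757/(√59.5656·√60.2038) ≈ -0.2985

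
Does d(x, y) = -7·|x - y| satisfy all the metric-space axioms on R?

No. With c = -7 < 0, d fails non-negativity: d(1, 2) = -7·|1 - 2| = -7·1 = -7 < 0.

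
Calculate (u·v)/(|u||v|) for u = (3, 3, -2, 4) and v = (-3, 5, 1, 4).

With u = (3, 3, -2, 4), v = (-3, 5, 1, 4):
u·v = 3·(-3) + 3·5 + (-2)·1 + 4·4 = (-9) + 15 + (-2) + 16 = 20.
|u| = √(3² + 3² + (-2)² + 4²) = √38, |v| = √((-3)² + 5² + 1² + 4²) = √51, so |u||v| = √(38·51) = √1938.
cos θ = (u·v)/(|u||v|) = 20/√1938 ≈ 0.4543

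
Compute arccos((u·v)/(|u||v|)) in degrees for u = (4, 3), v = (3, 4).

With u = (4, 3), v = (3, 4):
u·v = 4·3 + 3·4 = 12 + 12 = 24.
|u| = √(4² + 3²) = √25, |v| = √(3² + 4²) = √25, so |u||v| = √(25·25) = √625 = 25.
cos θ = (u·v)/(|u||v|) = 24/25 = 0.96
θ = arccos(0.96) ≈ 16.26°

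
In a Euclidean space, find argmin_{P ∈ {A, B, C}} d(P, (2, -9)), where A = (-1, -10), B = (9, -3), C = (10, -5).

Distances: d(A) ≈ 3.1623, d(B) ≈ 9.2195, d(C) ≈ 8.9443. Nearest: A = (-1, -10) with distance 3.1623.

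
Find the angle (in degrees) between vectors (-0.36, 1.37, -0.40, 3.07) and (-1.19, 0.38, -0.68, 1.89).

With u = (-0.36, 1.37, -0.40, 3.07), v = (-1.19, 0.38, -0.68, 1.89):
u·v = (-0.36)·(-1.19) + 1.37·0.38 + (-0.4)·(-0.68) + 3.07·1.89 = 0.4284 + 0.5206 + 0.272 + 5.8023 = 7.0233.
|u| = √((-0.36)² + 1.37² + (-0.4)² + 3.07²) = √(0.1296 + 1.8769 + 0.16 + 9.4249) = √11.5914, |v| = √((-1.19)² + 0.38² + (-0.68)² + 1.89²) = √(1.4161 + 0.1444 + 0.4624 + 3.5721) = √5.595.
cos θ = (u·v)/(|u||v|) = 7.0233/(√11.5914·√5.595) ≈ 0.872114
θ = arccos(0.872114) ≈ 29.29°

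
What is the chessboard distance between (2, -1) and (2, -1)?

max(|x_i - y_i|) = max(|2 - 2|, |-1 - (-1)|) = max(0, 0) = 0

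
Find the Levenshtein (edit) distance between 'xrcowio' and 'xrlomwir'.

Let D[i][j] be the edit distance between the first i characters of 'xrcowio' and the first j characters of 'xrlomwir', with D[i][0] = i, D[0][j] = j, and D[i][j] = D[i-1][j-1] if the characters match, else 1 + min(D[i-1][j], D[i][j-1], D[i-1][j-1]). Filling the table (rows: prefixes of 'xrcowio', columns: prefixes of 'xrlomwir'):
     ε  x  r  l  o  m  w  i  r
  ε  0  1  2  3  4  5  6  7  8
  x  1  0  1  2  3  4  5  6  7
  r  2  1  0  1  2  3  4  5  6
  c  3  2  1  1  2  3  4  5  6
  o  4  3  2  2  1  2  3  4  5
  w  5  4  3  3  2  2  2  3  4
  i  6  5  4  4  3  3  3  2  3
  o  7  6  5  5  4  4  4  3  3
The bottom-right entry gives D[7][8] = 3, so no sequence of fewer than 3 edits works. Backtracking through the table gives one optimal edit sequence (3 edits):
  xrcowio → xrlowio (sub c→l @3)
  xrlowio → xrlomwio (ins m @5)
  xrlomwio → xrlomwir (sub o→r @8)
Edit distance = 3.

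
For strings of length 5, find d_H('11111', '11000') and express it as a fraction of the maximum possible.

Differing positions: 3, 4, 5. Hamming distance = 3. The maximum possible Hamming distance for length-5 strings is 5, so d_H/5 = 3/5 = 0.6.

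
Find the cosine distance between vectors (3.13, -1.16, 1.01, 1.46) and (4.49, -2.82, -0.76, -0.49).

With u = (3.13, -1.16, 1.01, 1.46), v = (4.49, -2.82, -0.76, -0.49):
u·v = 3.13·4.49 + (-1.16)·(-2.82) + 1.01·(-0.76) + 1.46·(-0.49) = 14.0537 + 3.2712 + (-0.7676) + (-0.7154) = 15.8419.
|u| = √(3.13² + (-1.16)² + 1.01² + 1.46²) = √(9.7969 + 1.3456 + 1.0201 + 2.1316) = √14.2942, |v| = √(4.49² + (-2.82)² + (-0.76)² + (-0.49)²) = √(20.1601 + 7.9524 + 0.5776 + 0.2401) = √28.9302.
cos θ = (u·v)/(|u||v|) = 15.8419/(√14.2942·√28.9302) ≈ 0.779
Cosine distance = 1 - cos θ ≈ 1 - 0.779 = 0.221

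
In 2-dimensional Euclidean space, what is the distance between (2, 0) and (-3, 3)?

√(Σ(x_i - y_i)²) = √((2 - (-3))² + (0 - 3)²)
= √(5² + (-3)²) = √(25 + 9) = √34 ≈ 5.831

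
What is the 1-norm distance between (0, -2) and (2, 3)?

Σ|x_i - y_i| = |0 - 2| + |-2 - 3| = 2 + 5 = 7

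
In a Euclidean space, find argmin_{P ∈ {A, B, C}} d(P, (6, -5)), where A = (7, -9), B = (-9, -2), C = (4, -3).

Distances: d(A) ≈ 4.1231, d(B) ≈ 15.2971, d(C) ≈ 2.8284. Nearest: C = (4, -3) with distance 2.8284.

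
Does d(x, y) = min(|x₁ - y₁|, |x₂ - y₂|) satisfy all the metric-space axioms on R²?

No. d fails identity of indiscernibles: take x = (0, 0) and y = (0, 6). Then d(x,y) = min(|0 - 0|, |0 - 6|) = min(0, 6) = 0, yet x ≠ y.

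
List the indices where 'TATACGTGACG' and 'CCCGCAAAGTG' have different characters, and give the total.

Differing positions: 1, 2, 3, 4, 6, 7, 8, 9, 10. Hamming distance = 9.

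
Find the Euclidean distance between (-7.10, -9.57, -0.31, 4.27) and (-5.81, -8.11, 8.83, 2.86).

√(Σ(x_i - y_i)²) = √((-7.1 - (-5.81))² + (-9.57 - (-8.11))² + (-0.31 - 8.83)² + (4.27 - 2.86)²)
= √((-1.29)² + (-1.46)² + (-9.14)² + 1.41²) = √(1.6641 + 2.1316 + 83.5396 + 1.9881) = √89.3234 ≈ 9.4511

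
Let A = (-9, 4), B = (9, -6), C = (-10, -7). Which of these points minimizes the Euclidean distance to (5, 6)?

Distances: d(A) ≈ 14.1421, d(B) ≈ 12.6491, d(C) ≈ 19.8494. Nearest: B = (9, -6) with distance 12.6491.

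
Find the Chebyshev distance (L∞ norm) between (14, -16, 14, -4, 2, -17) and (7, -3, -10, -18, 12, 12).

max(|x_i - y_i|) = max(|14 - 7|, |-16 - (-3)|, |14 - (-10)|, |-4 - (-18)|, |2 - 12|, |-17 - 12|) = max(7, 13, 24, 14, 10, 29) = 29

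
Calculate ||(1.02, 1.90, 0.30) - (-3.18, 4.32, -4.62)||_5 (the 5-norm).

(Σ|x_i - y_i|^5)^(1/5) = (|1.02 - (-3.18)|^5 + |1.9 - 4.32|^5 + |0.3 - (-4.62)|^5)^(1/5)
= (4.2^5 + 2.42^5 + 4.92^5)^(1/5) ≈ (1306.9123 + 82.9998 + 2882.873)^(1/5) = (4272.7851)^(1/5) ≈ 5.3228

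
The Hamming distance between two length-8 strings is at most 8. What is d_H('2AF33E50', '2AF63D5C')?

Differing positions: 4, 6, 8. Hamming distance = 3. The maximum possible Hamming distance for length-8 strings is 8, so d_H/8 = 3/8 = 0.375.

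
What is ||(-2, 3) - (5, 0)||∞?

max(|x_i - y_i|) = max(|-2 - 5|, |3 - 0|) = max(7, 3) = 7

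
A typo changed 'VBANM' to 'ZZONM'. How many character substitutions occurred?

Differing positions: 1, 2, 3. Hamming distance = 3.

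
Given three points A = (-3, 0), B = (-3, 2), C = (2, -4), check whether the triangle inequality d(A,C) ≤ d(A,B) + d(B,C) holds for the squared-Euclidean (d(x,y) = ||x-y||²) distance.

d(A,B) = 0² + 2² = 4, d(B,C) = 5² + 6² = 61, d(A,C) = 5² + 4² = 41.
d(A,C) = 41 ≤ 4 + 61 = 65. Triangle inequality is satisfied.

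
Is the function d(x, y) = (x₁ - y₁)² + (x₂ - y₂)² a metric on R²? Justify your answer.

No. The squared Euclidean distance fails the triangle inequality. Counterexample: x = (0, 0), y = (3, 3), z = (6, 6). d(x,z) = 6² + 6² = 72, but d(x,y) + d(y,z) = (3² + 3²) + (3² + 3²) = 18 + 18 = 36. Since 72 > 36, the triangle inequality is violated. (Note: √d, the ordinary Euclidean distance, IS a metric.)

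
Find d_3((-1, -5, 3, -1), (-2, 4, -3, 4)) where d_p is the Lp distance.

(Σ|x_i - y_i|^3)^(1/3) = (|-1 - (-2)|^3 + |-5 - 4|^3 + |3 - (-3)|^3 + |-1 - 4|^3)^(1/3)
= (1^3 + 9^3 + 6^3 + 5^3)^(1/3) = (1 + 729 + 216 + 125)^(1/3) = (1071)^(1/3) ≈ 10.2313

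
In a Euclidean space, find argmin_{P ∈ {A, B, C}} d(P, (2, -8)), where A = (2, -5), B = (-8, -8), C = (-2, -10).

Distances: d(A) = 3, d(B) = 10, d(C) ≈ 4.4721. Nearest: A = (2, -5) with distance 3.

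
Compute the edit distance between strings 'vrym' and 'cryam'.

Let D[i][j] be the edit distance between the first i characters of 'vrym' and the first j characters of 'cryam', with D[i][0] = i, D[0][j] = j, and D[i][j] = D[i-1][j-1] if the characters match, else 1 + min(D[i-1][j], D[i][j-1], D[i-1][j-1]). Filling the table (rows: prefixes of 'vrym', columns: prefixes of 'cryam'):
     ε  c  r  y  a  m
  ε  0  1  2  3  4  5
  v  1  1  2  3  4  5
  r  2  2  1  2  3  4
  y  3  3  2  1  2  3
  m  4  4  3  2  2  2
The bottom-right entry gives D[4][5] = 2, so no sequence of fewer than 2 edits works. Backtracking through the table gives one optimal edit sequence (2 edits):
  vrym → crym (sub v→c @1)
  crym → cryam (ins a @4)
Edit distance = 2.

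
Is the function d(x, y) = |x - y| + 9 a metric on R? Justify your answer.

No. d fails identity of indiscernibles (specifically d(x,x) = 0): d(0, 0) = |0 - 0| + 9 = 0 + 9 = 9 ≠ 0.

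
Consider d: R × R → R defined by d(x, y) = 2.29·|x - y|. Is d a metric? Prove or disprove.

Yes. Since |x - y| is a metric on R and 2.29 > 0, the positive scalar multiple 2.29·|x - y| is also a metric: scaling by a positive constant preserves non-negativity, identity (d=0 ⟺ |x-y|=0 ⟺ x=y), symmetry, and the triangle inequality.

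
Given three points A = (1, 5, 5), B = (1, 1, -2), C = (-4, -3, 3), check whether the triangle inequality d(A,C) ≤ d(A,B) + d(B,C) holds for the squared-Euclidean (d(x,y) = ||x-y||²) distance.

d(A,B) = 0² + 4² + 7² = 65, d(B,C) = 5² + 4² + 5² = 66, d(A,C) = 5² + 8² + 2² = 93.
d(A,C) = 93 ≤ 65 + 66 = 131. Triangle inequality is satisfied.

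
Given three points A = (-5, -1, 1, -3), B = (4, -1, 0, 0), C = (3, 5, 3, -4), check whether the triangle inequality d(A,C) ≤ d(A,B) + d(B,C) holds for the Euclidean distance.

d(A,B) = √(9² + 0² + 1² + 3²) = √91 ≈ 9.5394, d(B,C) = √(1² + 6² + 3² + 4²) = √62 ≈ 7.874, d(A,C) = √(8² + 6² + 2² + 1²) = √105 ≈ 10.247.
d(A,C) ≈ 10.247 ≤ 9.5394 + 7.874 = 17.4134. Triangle inequality is satisfied.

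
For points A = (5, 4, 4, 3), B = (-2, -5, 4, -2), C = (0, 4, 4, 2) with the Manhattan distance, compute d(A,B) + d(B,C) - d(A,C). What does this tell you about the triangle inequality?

d(A,B) = 7 + 9 + 0 + 5 = 21, d(B,C) = 2 + 9 + 0 + 4 = 15, d(A,C) = 5 + 0 + 0 + 1 = 6.
d(A,B) + d(B,C) - d(A,C) = 21 + 15 - 6 = 36 - 6 = 30. This is ≥ 0, so the triangle inequality holds for these points.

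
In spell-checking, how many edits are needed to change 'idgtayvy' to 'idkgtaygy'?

Let D[i][j] be the edit distance between the first i characters of 'idgtayvy' and the first j characters of 'idkgtaygy', with D[i][0] = i, D[0][j] = j, and D[i][j] = D[i-1][j-1] if the characters match, else 1 + min(D[i-1][j], D[i][j-1], D[i-1][j-1]). Filling the table (rows: prefixes of 'idgtayvy', columns: prefixes of 'idkgtaygy'):
     ε  i  d  k  g  t  a  y  g  y
  ε  0  1  2  3  4  5  6  7  8  9
  i  1  0  1  2  3  4  5  6  7  8
  d  2  1  0  1  2  3  4  5  6  7
  g  3  2  1  1  1  2  3  4  5  6
  t  4  3  2  2  2  1  2  3  4  5
  a  5  4  3  3  3  2  1  2  3  4
  y  6  5  4  4  4  3  2  1  2  3
  v  7  6  5  5  5  4  3  2  2  3
  y  8  7  6  6  6  5  4  3  3  2
The bottom-right entry gives D[8][9] = 2, so no sequence of fewer than 2 edits works. Backtracking through the table gives one optimal edit sequence (2 edits):
  idgtayvy → idkgtayvy (ins k @3)
  idkgtayvy → idkgtaygy (sub v→g @8)
Edit distance = 2.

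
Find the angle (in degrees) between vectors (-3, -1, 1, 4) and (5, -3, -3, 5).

With u = (-3, -1, 1, 4), v = (5, -3, -3, 5):
u·v = (-3)·5 + (-1)·(-3) + 1·(-3) + 4·5 = (-15) + 3 + (-3) + 20 = 5.
|u| = √((-3)² + (-1)² + 1² + 4²) = √27, |v| = √(5² + (-3)² + (-3)² + 5²) = √68, so |u||v| = √(27·68) = √1836.
cos θ = (u·v)/(|u||v|) = 5/√1836 ≈ 0.11669
θ = arccos(0.11669) ≈ 83.3°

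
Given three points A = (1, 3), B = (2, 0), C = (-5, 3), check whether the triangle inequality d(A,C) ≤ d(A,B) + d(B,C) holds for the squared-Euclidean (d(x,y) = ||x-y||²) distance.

d(A,B) = 1² + 3² = 10, d(B,C) = 7² + 3² = 58, d(A,C) = 6² + 0² = 36.
d(A,C) = 36 ≤ 10 + 58 = 68. Triangle inequality is satisfied.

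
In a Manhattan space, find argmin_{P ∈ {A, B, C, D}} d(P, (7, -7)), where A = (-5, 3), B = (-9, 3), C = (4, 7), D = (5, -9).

Distances: d(A) = 22, d(B) = 26, d(C) = 17, d(D) = 4. Nearest: D = (5, -9) with distance 4.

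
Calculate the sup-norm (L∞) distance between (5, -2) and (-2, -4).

max(|x_i - y_i|) = max(|5 - (-2)|, |-2 - (-4)|) = max(7, 2) = 7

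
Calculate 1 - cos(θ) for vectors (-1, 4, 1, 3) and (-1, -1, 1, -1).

With u = (-1, 4, 1, 3), v = (-1, -1, 1, -1):
u·v = (-1)·(-1) + 4·(-1) + 1·1 + 3·(-1) = 1 + (-4) + 1 + (-3) = -5.
|u| = √((-1)² + 4² + 1² + 3²) = √27, |v| = √((-1)² + (-1)² + 1² + (-1)²) = √4, so |u||v| = √(27·4) = √108.
cos θ = (u·v)/(|u||v|) = -5/√108 ≈ -0.4811
Cosine distance = 1 - cos θ ≈ 1 - (-0.4811) = 1.4811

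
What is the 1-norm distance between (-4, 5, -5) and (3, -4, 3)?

Σ|x_i - y_i| = |-4 - 3| + |5 - (-4)| + |-5 - 3| = 7 + 9 + 8 = 24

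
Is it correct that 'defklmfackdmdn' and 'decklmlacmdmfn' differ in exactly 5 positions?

Differing positions: 3, 7, 10, 13. Hamming distance = 4, so the claim that d_H = 5 is false.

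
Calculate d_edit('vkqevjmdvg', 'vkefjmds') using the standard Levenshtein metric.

Let D[i][j] be the edit distance between the first i characters of 'vkqevjmdvg' and the first j characters of 'vkefjmds', with D[i][0] = i, D[0][j] = j, and D[i][j] = D[i-1][j-1] if the characters match, else 1 + min(D[i-1][j], D[i][j-1], D[i-1][j-1]). Filling the table (rows: prefixes of 'vkqevjmdvg', columns: prefixes of 'vkefjmds'):
     ε  v  k  e  f  j  m  d  s
  ε  0  1  2  3  4  5  6  7  8
  v  1  0  1  2  3  4  5  6  7
  k  2  1  0  1  2  3  4  5  6
  q  3  2  1  1  2  3  4  5  6
  e  4  3  2  1  2  3  4  5  6
  v  5  4  3  2  2  3  4  5  6
  j  6  5  4  3  3  2  3  4  5
  m  7  6  5  4  4  3  2  3  4
  d  8  7  6  5  5  4  3  2  3
  v  9  8  7  6  6  5  4  3  3
  g 10  9  8  7  7  6  5  4  4
The bottom-right entry gives D[10][8] = 4, so no sequence of fewer than 4 edits works. Backtracking through the table gives one optimal edit sequence (4 edits):
  vkqevjmdvg → vkevjmdvg (del q @3)
  vkevjmdvg → vkefjmdvg (sub v→f @4)
  vkefjmdvg → vkefjmdg (del v @8)
  vkefjmdg → vkefjmds (sub g→s @8)
Edit distance = 4.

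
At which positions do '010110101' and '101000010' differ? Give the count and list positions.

Differing positions: 1, 2, 3, 4, 5, 7, 8, 9. Hamming distance = 8.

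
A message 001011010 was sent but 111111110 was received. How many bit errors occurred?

Differing positions: 1, 2, 4, 7. Hamming distance = 4.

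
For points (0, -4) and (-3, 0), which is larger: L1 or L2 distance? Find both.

L1 = |0 - (-3)| + |-4 - 0| = 3 + 4 = 7
L2 = √(3² + 4²) = √25 = 5
L1 ≥ L2 always (equality iff movement is along one axis); L1 > L2 here.
Ratio L1/L2 = 7/5 = 1.4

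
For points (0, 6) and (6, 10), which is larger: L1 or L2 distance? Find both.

L1 = |0 - 6| + |6 - 10| = 6 + 4 = 10
L2 = √(6² + 4²) = √52 ≈ 7.2111
L1 ≥ L2 always (equality iff movement is along one axis); L1 > L2 here.
Ratio L1/L2 = 10/√52 ≈ 1.3868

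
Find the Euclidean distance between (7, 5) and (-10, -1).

√(Σ(x_i - y_i)²) = √((7 - (-10))² + (5 - (-1))²)
= √(17² + 6²) = √(289 + 36) = √325 ≈ 18.0278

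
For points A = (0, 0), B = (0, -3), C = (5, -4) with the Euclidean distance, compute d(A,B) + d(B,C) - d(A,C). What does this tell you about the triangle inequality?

d(A,B) = √(0² + 3²) = √9 = 3, d(B,C) = √(5² + 1²) = √26 ≈ 5.099, d(A,C) = √(5² + 4²) = √41 ≈ 6.4031.
d(A,B) + d(B,C) - d(A,C) = 3 + 5.099 - 6.4031 = 8.099 - 6.4031 = 1.6959 (to 4 decimal places). This is ≥ 0, so the triangle inequality holds for these points.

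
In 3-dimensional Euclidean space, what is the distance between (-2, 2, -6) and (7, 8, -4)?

√(Σ(x_i - y_i)²) = √((-2 - 7)² + (2 - 8)² + (-6 - (-4))²)
= √((-9)² + (-6)² + (-2)²) = √(81 + 36 + 4) = √121 = 11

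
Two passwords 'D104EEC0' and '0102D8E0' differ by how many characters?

Differing positions: 1, 4, 5, 6, 7. Hamming distance = 5.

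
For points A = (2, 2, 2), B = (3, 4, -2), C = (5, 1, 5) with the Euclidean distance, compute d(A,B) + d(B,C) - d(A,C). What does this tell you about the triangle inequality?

d(A,B) = √(1² + 2² + 4²) = √21 ≈ 4.5826, d(B,C) = √(2² + 3² + 7²) = √62 ≈ 7.874, d(A,C) = √(3² + 1² + 3²) = √19 ≈ 4.3589.
d(A,B) + d(B,C) - d(A,C) = 4.5826 + 7.874 - 4.3589 = 12.4566 - 4.3589 = 8.0977 (to 4 decimal places). This is ≥ 0, so the triangle inequality holds for these points.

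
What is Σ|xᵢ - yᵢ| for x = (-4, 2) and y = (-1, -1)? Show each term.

Σ|x_i - y_i| = |-4 - (-1)| + |2 - (-1)| = 3 + 3 = 6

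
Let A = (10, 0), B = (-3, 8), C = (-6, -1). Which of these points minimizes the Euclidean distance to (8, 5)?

Distances: d(A) ≈ 5.3852, d(B) ≈ 11.4018, d(C) ≈ 15.2315. Nearest: A = (10, 0) with distance 5.3852.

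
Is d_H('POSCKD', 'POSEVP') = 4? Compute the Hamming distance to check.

Differing positions: 4, 5, 6. Hamming distance = 3, so the claim that d_H = 4 is false.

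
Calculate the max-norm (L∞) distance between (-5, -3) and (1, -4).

max(|x_i - y_i|) = max(|-5 - 1|, |-3 - (-4)|) = max(6, 1) = 6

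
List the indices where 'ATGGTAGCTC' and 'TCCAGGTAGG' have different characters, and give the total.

Differing positions: 1, 2, 3, 4, 5, 6, 7, 8, 9, 10. Hamming distance = 10.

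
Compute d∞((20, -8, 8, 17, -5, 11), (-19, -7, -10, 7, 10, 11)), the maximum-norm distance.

max(|x_i - y_i|) = max(|20 - (-19)|, |-8 - (-7)|, |8 - (-10)|, |17 - 7|, |-5 - 10|, |11 - 11|) = max(39, 1, 18, 10, 15, 0) = 39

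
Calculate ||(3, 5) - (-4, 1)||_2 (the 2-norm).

(Σ|x_i - y_i|^2)^(1/2) = (|3 - (-4)|^2 + |5 - 1|^2)^(1/2)
= (7^2 + 4^2)^(1/2) = (49 + 16)^(1/2) = (65)^(1/2) ≈ 8.0623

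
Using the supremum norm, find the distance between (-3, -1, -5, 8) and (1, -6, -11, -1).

max(|x_i - y_i|) = max(|-3 - 1|, |-1 - (-6)|, |-5 - (-11)|, |8 - (-1)|) = max(4, 5, 6, 9) = 9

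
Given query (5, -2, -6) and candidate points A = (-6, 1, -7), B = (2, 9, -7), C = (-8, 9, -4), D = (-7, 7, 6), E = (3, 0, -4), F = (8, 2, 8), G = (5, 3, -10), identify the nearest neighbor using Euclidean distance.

Distances: d(A) ≈ 11.4455, d(B) ≈ 11.4455, d(C) ≈ 17.1464, d(D) ≈ 19.2094, d(E) ≈ 3.4641, d(F) ≈ 14.8661, d(G) ≈ 6.4031. Nearest: E = (3, 0, -4) with distance 3.4641.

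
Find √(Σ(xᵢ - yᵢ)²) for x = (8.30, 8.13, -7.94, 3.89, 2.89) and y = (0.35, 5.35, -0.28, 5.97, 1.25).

√(Σ(x_i - y_i)²) = √((8.3 - 0.35)² + (8.13 - 5.35)² + (-7.94 - (-0.28))² + (3.89 - 5.97)² + (2.89 - 1.25)²)
= √(7.95² + 2.78² + (-7.66)² + (-2.08)² + 1.64²) = √(63.2025 + 7.7284 + 58.6756 + 4.3264 + 2.6896) = √136.6225 ≈ 11.6886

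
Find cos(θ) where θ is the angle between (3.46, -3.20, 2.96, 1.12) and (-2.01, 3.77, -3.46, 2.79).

With u = (3.46, -3.20, 2.96, 1.12), v = (-2.01, 3.77, -3.46, 2.79):
u·v = 3.46·(-2.01) + (-3.2)·3.77 + 2.96·(-3.46) + 1.12·2.79 = (-6.9546) + (-12.064) + (-10.2416) + 3.1248 = -26.1354.
|u| = √(3.46² + (-3.2)² + 2.96² + 1.12²) = √(11.9716 + 10.24 + 8.7616 + 1.2544) = √32.2276, |v| = √((-2.01)² + 3.77² + (-3.46)² + 2.79²) = √(4.0401 + 14.2129 + 11.9716 + 7.7841) = √38.0087.
cos θ = (u·v)/(|u||v|) = -26.1354/(√32.2276·√38.0087) ≈ -0.7467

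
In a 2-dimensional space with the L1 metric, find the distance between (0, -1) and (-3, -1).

Σ|x_i - y_i| = |0 - (-3)| + |-1 - (-1)| = 3 + 0 = 3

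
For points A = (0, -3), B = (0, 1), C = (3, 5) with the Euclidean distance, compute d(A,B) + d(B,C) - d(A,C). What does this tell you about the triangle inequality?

d(A,B) = √(0² + 4²) = √16 = 4, d(B,C) = √(3² + 4²) = √25 = 5, d(A,C) = √(3² + 8²) = √73 ≈ 8.544.
d(A,B) + d(B,C) - d(A,C) = 4 + 5 - 8.544 = 9 - 8.544 = 0.456 (to 4 decimal places). This is ≥ 0, so the triangle inequality holds for these points.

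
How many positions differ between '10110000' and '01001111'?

Differing positions: 1, 2, 3, 4, 5, 6, 7, 8. Hamming distance = 8.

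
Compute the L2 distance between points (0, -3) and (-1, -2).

(Σ|x_i - y_i|^2)^(1/2) = (|0 - (-1)|^2 + |-3 - (-2)|^2)^(1/2)
= (1^2 + 1^2)^(1/2) = (1 + 1)^(1/2) = (2)^(1/2) ≈ 1.4142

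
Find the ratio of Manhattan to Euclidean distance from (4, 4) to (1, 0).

L1 = |4 - 1| + |4 - 0| = 3 + 4 = 7
L2 = √(3² + 4²) = √25 = 5
L1 ≥ L2 always (equality iff movement is along one axis); L1 > L2 here.
Ratio L1/L2 = 7/5 = 1.4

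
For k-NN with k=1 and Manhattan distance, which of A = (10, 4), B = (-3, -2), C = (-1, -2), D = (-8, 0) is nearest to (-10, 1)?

Distances: d(A) = 23, d(B) = 10, d(C) = 12, d(D) = 3. Nearest: D = (-8, 0) with distance 3.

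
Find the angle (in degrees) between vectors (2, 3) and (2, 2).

With u = (2, 3), v = (2, 2):
u·v = 2·2 + 3·2 = 4 + 6 = 10.
|u| = √(2² + 3²) = √13, |v| = √(2² + 2²) = √8, so |u||v| = √(13·8) = √104.
cos θ = (u·v)/(|u||v|) = 10/√104 ≈ 0.980581
θ = arccos(0.980581) ≈ 11.31°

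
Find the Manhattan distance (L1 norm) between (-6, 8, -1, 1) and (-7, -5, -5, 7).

Σ|x_i - y_i| = |-6 - (-7)| + |8 - (-5)| + |-1 - (-5)| + |1 - 7| = 1 + 13 + 4 + 6 = 24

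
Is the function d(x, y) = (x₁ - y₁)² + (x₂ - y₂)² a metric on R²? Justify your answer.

No. The squared Euclidean distance fails the triangle inequality. Counterexample: x = (0, 0), y = (2, 3), z = (4, 6). d(x,z) = 4² + 6² = 52, but d(x,y) + d(y,z) = (2² + 3²) + (2² + 3²) = 13 + 13 = 26. Since 52 > 26, the triangle inequality is violated. (Note: √d, the ordinary Euclidean distance, IS a metric.)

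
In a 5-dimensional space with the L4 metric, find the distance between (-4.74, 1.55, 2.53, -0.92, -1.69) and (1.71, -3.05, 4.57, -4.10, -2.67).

(Σ|x_i - y_i|^4)^(1/4) = (|-4.74 - 1.71|^4 + |1.55 - (-3.05)|^4 + |2.53 - 4.57|^4 + |-0.92 - (-4.1)|^4 + |-1.69 - (-2.67)|^4)^(1/4)
= (6.45^4 + 4.6^4 + 2.04^4 + 3.18^4 + 0.98^4)^(1/4) ≈ (1730.768 + 447.7456 + 17.3189 + 102.2606 + 0.9224)^(1/4) = (2299.0155)^(1/4) ≈ 6.9245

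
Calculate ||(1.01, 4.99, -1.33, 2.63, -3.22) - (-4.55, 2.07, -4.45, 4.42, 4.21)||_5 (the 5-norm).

(Σ|x_i - y_i|^5)^(1/5) = (|1.01 - (-4.55)|^5 + |4.99 - 2.07|^5 + |-1.33 - (-4.45)|^5 + |2.63 - 4.42|^5 + |-3.22 - 4.21|^5)^(1/5)
= (5.56^5 + 2.92^5 + 3.12^5 + 1.79^5 + 7.43^5)^(1/5) ≈ (5313.4177 + 212.2825 + 295.6467 + 18.3766 + 22643.5267)^(1/5) = (28483.2502)^(1/5) ≈ 7.7789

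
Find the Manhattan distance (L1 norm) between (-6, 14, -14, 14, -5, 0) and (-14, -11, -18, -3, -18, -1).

Σ|x_i - y_i| = |-6 - (-14)| + |14 - (-11)| + |-14 - (-18)| + |14 - (-3)| + |-5 - (-18)| + |0 - (-1)| = 8 + 25 + 4 + 17 + 13 + 1 = 68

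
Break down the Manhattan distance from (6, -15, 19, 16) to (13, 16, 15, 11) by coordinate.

Σ|x_i - y_i| = |6 - 13| + |-15 - 16| + |19 - 15| + |16 - 11| = 7 + 31 + 4 + 5 = 47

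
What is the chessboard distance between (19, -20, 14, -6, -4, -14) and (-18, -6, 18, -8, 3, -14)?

max(|x_i - y_i|) = max(|19 - (-18)|, |-20 - (-6)|, |14 - 18|, |-6 - (-8)|, |-4 - 3|, |-14 - (-14)|) = max(37, 14, 4, 2, 7, 0) = 37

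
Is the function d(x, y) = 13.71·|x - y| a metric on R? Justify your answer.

Yes. Since |x - y| is a metric on R and 13.71 > 0, the positive scalar multiple 13.71·|x - y| is also a metric: scaling by a positive constant preserves non-negativity, identity (d=0 ⟺ |x-y|=0 ⟺ x=y), symmetry, and the triangle inequality.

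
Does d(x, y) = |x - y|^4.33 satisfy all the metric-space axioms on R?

No. d(x,y) = |x-y|^4.33 fails the triangle inequality since p = 4.33 > 1. Counterexample: x = -5, y = 3, z = 15. d(x,z) = |-5 - 15|^4.33 = 20^4.33 ≈ 429991.5105, but d(x,y) + d(y,z) = 8^4.33 + 12^4.33 ≈ 8135.4137 + 47081.9883 = 55217.402. Since 429991.5105 > 55217.402, the triangle inequality is violated.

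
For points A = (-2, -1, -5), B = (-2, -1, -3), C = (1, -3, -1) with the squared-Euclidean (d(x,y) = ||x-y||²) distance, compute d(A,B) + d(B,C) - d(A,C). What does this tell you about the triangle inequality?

d(A,B) = 0² + 0² + 2² = 4, d(B,C) = 3² + 2² + 2² = 17, d(A,C) = 3² + 2² + 4² = 29.
d(A,B) + d(B,C) - d(A,C) = 4 + 17 - 29 = 21 - 29 = -8. This is < 0, so the triangle inequality FAILS for these points (squared-Euclidean is not a metric).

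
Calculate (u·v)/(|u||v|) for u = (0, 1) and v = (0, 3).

With u = (0, 1), v = (0, 3):
u·v = 0·0 + 1·3 = 0 + 3 = 3.
|u| = √(0² + 1²) = √1, |v| = √(0² + 3²) = √9, so |u||v| = √(1·9) = √9 = 3.
cos θ = (u·v)/(|u||v|) = 3/3 = 1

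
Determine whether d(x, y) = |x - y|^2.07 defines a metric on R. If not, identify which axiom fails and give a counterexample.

No. d(x,y) = |x-y|^2.07 fails the triangle inequality since p = 2.07 > 1. Counterexample: x = 3, y = 15, z = 26. d(x,z) = |3 - 26|^2.07 = 23^2.07 ≈ 658.8349, but d(x,y) + d(y,z) = 12^2.07 + 11^2.07 ≈ 171.3583 + 143.1142 = 314.4725. Since 658.8349 > 314.4725, the triangle inequality is violated.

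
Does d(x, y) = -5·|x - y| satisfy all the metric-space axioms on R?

No. With c = -5 < 0, d fails non-negativity: d(5, 6) = -5·|5 - 6| = -5·1 = -5 < 0.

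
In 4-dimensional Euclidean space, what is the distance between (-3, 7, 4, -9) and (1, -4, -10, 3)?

√(Σ(x_i - y_i)²) = √((-3 - 1)² + (7 - (-4))² + (4 - (-10))² + (-9 - 3)²)
= √((-4)² + 11² + 14² + (-12)²) = √(16 + 121 + 196 + 144) = √477 ≈ 21.8403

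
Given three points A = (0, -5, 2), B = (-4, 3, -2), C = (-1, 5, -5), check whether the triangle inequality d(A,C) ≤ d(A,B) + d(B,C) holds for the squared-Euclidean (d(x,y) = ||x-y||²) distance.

d(A,B) = 4² + 8² + 4² = 96, d(B,C) = 3² + 2² + 3² = 22, d(A,C) = 1² + 10² + 7² = 150.
d(A,C) = 150 > 96 + 22 = 118. Triangle inequality is VIOLATED. (Squared-Euclidean is not a metric — this is a counterexample.)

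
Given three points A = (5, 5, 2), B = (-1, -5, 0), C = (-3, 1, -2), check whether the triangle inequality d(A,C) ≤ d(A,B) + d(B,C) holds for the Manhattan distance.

d(A,B) = 6 + 10 + 2 = 18, d(B,C) = 2 + 6 + 2 = 10, d(A,C) = 8 + 4 + 4 = 16.
d(A,C) = 16 ≤ 18 + 10 = 28. Triangle inequality is satisfied.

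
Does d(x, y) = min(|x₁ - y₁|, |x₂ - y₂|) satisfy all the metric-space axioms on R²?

No. d fails identity of indiscernibles: take x = (-2, 0) and y = (-2, 9). Then d(x,y) = min(|-2 - (-2)|, |0 - 9|) = min(0, 9) = 0, yet x ≠ y.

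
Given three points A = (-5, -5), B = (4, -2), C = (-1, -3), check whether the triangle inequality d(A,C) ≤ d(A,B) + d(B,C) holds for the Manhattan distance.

d(A,B) = 9 + 3 = 12, d(B,C) = 5 + 1 = 6, d(A,C) = 4 + 2 = 6.
d(A,C) = 6 ≤ 12 + 6 = 18. Triangle inequality is satisfied.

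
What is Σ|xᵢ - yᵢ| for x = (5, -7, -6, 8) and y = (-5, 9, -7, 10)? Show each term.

Σ|x_i - y_i| = |5 - (-5)| + |-7 - 9| + |-6 - (-7)| + |8 - 10| = 10 + 16 + 1 + 2 = 29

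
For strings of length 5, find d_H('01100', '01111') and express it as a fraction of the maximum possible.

Differing positions: 4, 5. Hamming distance = 2. The maximum possible Hamming distance for length-5 strings is 5, so d_H/5 = 2/5 = 0.4.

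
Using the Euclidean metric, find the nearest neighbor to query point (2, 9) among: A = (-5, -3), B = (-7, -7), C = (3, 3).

Distances: d(A) ≈ 13.8924, d(B) ≈ 18.3576, d(C) ≈ 6.0828. Nearest: C = (3, 3) with distance 6.0828.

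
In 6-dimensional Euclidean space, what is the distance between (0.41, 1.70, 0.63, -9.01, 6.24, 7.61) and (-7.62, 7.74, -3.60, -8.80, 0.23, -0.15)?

√(Σ(x_i - y_i)²) = √((0.41 - (-7.62))² + (1.7 - 7.74)² + (0.63 - (-3.6))² + (-9.01 - (-8.8))² + (6.24 - 0.23)² + (7.61 - (-0.15))²)
= √(8.03² + (-6.04)² + 4.23² + (-0.21)² + 6.01² + 7.76²) = √(64.4809 + 36.4816 + 17.8929 + 0.0441 + 36.1201 + 60.2176) = √215.2372 ≈ 14.671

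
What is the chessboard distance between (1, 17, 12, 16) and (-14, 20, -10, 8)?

max(|x_i - y_i|) = max(|1 - (-14)|, |17 - 20|, |12 - (-10)|, |16 - 8|) = max(15, 3, 22, 8) = 22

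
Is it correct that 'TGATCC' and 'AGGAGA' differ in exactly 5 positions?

Differing positions: 1, 3, 4, 5, 6. Hamming distance = 5, so the claim is true.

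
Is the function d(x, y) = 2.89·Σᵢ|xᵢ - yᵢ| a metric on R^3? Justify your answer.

Yes. The L1 (Manhattan) norm induces a metric on R^3, and multiplying a metric by a positive constant 2.89 > 0 preserves all four axioms: non-negativity (2.89·||x-y|| ≥ 0), identity (2.89·||x-y|| = 0 ⟺ ||x-y|| = 0 ⟺ x = y), symmetry (||x-y|| = ||y-x||), and the triangle inequality (2.89·||x-z|| ≤ 2.89·||x-y|| + 2.89·||y-z||). So d is a metric.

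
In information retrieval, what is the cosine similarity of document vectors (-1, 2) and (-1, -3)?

With u = (-1, 2), v = (-1, -3):
u·v = (-1)·(-1) + 2·(-3) = 1 + (-6) = -5.
|u| = √((-1)² + 2²) = √5, |v| = √((-1)² + (-3)²) = √10, so |u||v| = √(5·10) = √50.
cos θ = (u·v)/(|u||v|) = -5/√50 ≈ -0.7071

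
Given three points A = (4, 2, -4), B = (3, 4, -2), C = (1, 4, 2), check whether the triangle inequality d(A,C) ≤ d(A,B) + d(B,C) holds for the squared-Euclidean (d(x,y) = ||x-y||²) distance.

d(A,B) = 1² + 2² + 2² = 9, d(B,C) = 2² + 0² + 4² = 20, d(A,C) = 3² + 2² + 6² = 49.
d(A,C) = 49 > 9 + 20 = 29. Triangle inequality is VIOLATED. (Squared-Euclidean is not a metric — this is a counterexample.)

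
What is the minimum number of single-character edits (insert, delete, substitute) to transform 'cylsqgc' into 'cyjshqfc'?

Let D[i][j] be the edit distance between the first i characters of 'cylsqgc' and the first j characters of 'cyjshqfc', with D[i][0] = i, D[0][j] = j, and D[i][j] = D[i-1][j-1] if the characters match, else 1 + min(D[i-1][j], D[i][j-1], D[i-1][j-1]). Filling the table (rows: prefixes of 'cylsqgc', columns: prefixes of 'cyjshqfc'):
     ε  c  y  j  s  h  q  f  c
  ε  0  1  2  3  4  5  6  7  8
  c  1  0  1  2  3  4  5  6  7
  y  2  1  0  1  2  3  4  5  6
  l  3  2  1  1  2  3  4  5  6
  s  4  3  2  2  1  2  3  4  5
  q  5  4  3  3  2  2  2  3  4
  g  6  5  4  4  3  3  3  3  4
  c  7  6  5  5  4  4  4  4  3
The bottom-right entry gives D[7][8] = 3, so no sequence of fewer than 3 edits works. Backtracking through the table gives one optimal edit sequence (3 edits):
  cylsqgc → cyjsqgc (sub l→j @3)
  cyjsqgc → cyjshqgc (ins h @5)
  cyjshqgc → cyjshqfc (sub g→f @7)
Edit distance = 3.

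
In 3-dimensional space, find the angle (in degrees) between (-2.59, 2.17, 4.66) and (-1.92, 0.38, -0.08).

With u = (-2.59, 2.17, 4.66), v = (-1.92, 0.38, -0.08):
u·v = (-2.59)·(-1.92) + 2.17·0.38 + 4.66·(-0.08) = 4.9728 + 0.8246 + (-0.3728) = 5.4246.
|u| = √((-2.59)² + 2.17² + 4.66²) = √(6.7081 + 4.7089 + 21.7156) = √33.1326, |v| = √((-1.92)² + 0.38² + (-0.08)²) = √(3.6864 + 0.1444 + 0.0064) = √3.8372.
cos θ = (u·v)/(|u||v|) = 5.4246/(√33.1326·√3.8372) ≈ 0.481097
θ = arccos(0.481097) ≈ 61.24°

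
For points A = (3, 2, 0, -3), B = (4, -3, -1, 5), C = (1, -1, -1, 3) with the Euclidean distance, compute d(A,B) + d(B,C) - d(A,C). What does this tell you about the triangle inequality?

d(A,B) = √(1² + 5² + 1² + 8²) = √91 ≈ 9.5394, d(B,C) = √(3² + 2² + 0² + 2²) = √17 ≈ 4.1231, d(A,C) = √(2² + 3² + 1² + 6²) = √50 ≈ 7.0711.
d(A,B) + d(B,C) - d(A,C) = 9.5394 + 4.1231 - 7.0711 = 13.6625 - 7.0711 = 6.5914 (to 4 decimal places). This is ≥ 0, so the triangle inequality holds for these points.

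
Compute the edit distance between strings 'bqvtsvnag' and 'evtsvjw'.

Let D[i][j] be the edit distance between the first i characters of 'bqvtsvnag' and the first j characters of 'evtsvjw', with D[i][0] = i, D[0][j] = j, and D[i][j] = D[i-1][j-1] if the characters match, else 1 + min(D[i-1][j], D[i][j-1], D[i-1][j-1]). Filling the table (rows: prefixes of 'bqvtsvnag', columns: prefixes of 'evtsvjw'):
     ε  e  v  t  s  v  j  w
  ε  0  1  2  3  4  5  6  7
  b  1  1  2  3  4  5  6  7
  q  2  2  2  3  4  5  6  7
  v  3  3  2  3  4  4  5  6
  t  4  4  3  2  3  4  5  6
  s  5  5  4  3  2  3  4  5
  v  6  6  5  4  3  2  3  4
  n  7  7  6  5  4  3  3  4
  a  8  8  7  6  5  4  4  4
  g  9  9  8  7  6  5  5  5
The bottom-right entry gives D[9][7] = 5, so no sequence of fewer than 5 edits works. Backtracking through the table gives one optimal edit sequence (5 edits):
  bqvtsvnag → qvtsvnag (del b @1)
  qvtsvnag → evtsvnag (sub q→e @1)
  evtsvnag → evtsvag (del n @6)
  evtsvag → evtsvjg (sub a→j @6)
  evtsvjg → evtsvjw (sub g→w @7)
Edit distance = 5.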